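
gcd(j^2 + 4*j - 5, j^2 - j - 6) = 1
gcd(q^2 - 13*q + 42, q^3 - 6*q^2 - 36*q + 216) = q - 6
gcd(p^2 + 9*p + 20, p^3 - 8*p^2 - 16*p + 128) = p + 4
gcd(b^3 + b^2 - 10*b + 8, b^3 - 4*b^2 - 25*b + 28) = b^2 + 3*b - 4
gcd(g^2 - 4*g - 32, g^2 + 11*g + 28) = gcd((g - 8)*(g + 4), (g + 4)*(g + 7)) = g + 4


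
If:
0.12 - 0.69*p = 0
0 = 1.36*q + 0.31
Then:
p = 0.17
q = -0.23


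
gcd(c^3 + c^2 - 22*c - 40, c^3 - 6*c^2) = 1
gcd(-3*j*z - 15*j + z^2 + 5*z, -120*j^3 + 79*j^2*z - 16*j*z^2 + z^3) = -3*j + z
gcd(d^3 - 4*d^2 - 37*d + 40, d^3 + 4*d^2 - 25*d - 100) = d + 5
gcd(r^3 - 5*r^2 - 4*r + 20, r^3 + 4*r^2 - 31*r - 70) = r^2 - 3*r - 10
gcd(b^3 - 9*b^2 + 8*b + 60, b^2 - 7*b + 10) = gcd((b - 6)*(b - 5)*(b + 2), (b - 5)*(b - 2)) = b - 5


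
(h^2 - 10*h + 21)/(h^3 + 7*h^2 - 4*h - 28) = (h^2 - 10*h + 21)/(h^3 + 7*h^2 - 4*h - 28)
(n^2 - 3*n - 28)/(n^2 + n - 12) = (n - 7)/(n - 3)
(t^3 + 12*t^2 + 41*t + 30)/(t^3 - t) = (t^2 + 11*t + 30)/(t*(t - 1))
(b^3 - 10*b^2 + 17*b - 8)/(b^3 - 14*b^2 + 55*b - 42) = (b^2 - 9*b + 8)/(b^2 - 13*b + 42)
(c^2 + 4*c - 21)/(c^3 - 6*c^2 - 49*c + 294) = (c - 3)/(c^2 - 13*c + 42)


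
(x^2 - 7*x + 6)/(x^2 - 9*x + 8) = (x - 6)/(x - 8)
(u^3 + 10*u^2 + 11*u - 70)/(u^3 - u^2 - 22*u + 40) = (u + 7)/(u - 4)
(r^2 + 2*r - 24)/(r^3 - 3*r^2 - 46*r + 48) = (r - 4)/(r^2 - 9*r + 8)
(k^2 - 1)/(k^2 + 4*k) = (k^2 - 1)/(k*(k + 4))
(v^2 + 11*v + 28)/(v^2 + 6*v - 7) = (v + 4)/(v - 1)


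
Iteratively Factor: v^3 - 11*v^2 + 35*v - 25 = (v - 1)*(v^2 - 10*v + 25) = (v - 5)*(v - 1)*(v - 5)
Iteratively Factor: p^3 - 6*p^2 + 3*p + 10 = (p - 5)*(p^2 - p - 2) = (p - 5)*(p + 1)*(p - 2)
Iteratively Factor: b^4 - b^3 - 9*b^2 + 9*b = (b - 3)*(b^3 + 2*b^2 - 3*b) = b*(b - 3)*(b^2 + 2*b - 3) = b*(b - 3)*(b + 3)*(b - 1)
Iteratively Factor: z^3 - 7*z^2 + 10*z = (z - 2)*(z^2 - 5*z) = (z - 5)*(z - 2)*(z)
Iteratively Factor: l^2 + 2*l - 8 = (l - 2)*(l + 4)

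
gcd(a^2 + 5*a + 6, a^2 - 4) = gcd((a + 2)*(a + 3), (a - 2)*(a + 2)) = a + 2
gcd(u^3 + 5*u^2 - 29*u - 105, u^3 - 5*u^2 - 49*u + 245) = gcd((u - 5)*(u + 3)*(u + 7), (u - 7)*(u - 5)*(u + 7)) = u^2 + 2*u - 35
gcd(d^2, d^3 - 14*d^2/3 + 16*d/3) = d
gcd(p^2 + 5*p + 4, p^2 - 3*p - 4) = p + 1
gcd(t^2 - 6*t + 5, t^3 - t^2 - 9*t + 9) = t - 1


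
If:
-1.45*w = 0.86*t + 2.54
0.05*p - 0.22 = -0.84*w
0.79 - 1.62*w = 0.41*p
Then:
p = 1.17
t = -3.28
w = 0.19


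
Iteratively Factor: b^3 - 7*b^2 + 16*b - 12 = (b - 2)*(b^2 - 5*b + 6) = (b - 3)*(b - 2)*(b - 2)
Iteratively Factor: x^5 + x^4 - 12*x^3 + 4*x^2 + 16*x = (x - 2)*(x^4 + 3*x^3 - 6*x^2 - 8*x) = (x - 2)*(x + 4)*(x^3 - x^2 - 2*x) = (x - 2)^2*(x + 4)*(x^2 + x) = x*(x - 2)^2*(x + 4)*(x + 1)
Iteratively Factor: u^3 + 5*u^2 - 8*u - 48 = (u + 4)*(u^2 + u - 12) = (u - 3)*(u + 4)*(u + 4)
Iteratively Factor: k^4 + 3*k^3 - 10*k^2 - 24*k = (k - 3)*(k^3 + 6*k^2 + 8*k) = k*(k - 3)*(k^2 + 6*k + 8) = k*(k - 3)*(k + 4)*(k + 2)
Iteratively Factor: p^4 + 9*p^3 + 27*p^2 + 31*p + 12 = (p + 1)*(p^3 + 8*p^2 + 19*p + 12) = (p + 1)*(p + 4)*(p^2 + 4*p + 3) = (p + 1)^2*(p + 4)*(p + 3)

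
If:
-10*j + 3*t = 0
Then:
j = 3*t/10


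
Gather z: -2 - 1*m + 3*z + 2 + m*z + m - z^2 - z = -z^2 + z*(m + 2)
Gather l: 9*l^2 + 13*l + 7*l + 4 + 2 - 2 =9*l^2 + 20*l + 4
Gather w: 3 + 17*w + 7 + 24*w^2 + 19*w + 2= 24*w^2 + 36*w + 12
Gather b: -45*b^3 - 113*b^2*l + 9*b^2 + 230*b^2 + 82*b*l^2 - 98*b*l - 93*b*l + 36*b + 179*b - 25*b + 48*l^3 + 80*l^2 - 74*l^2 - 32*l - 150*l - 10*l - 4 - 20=-45*b^3 + b^2*(239 - 113*l) + b*(82*l^2 - 191*l + 190) + 48*l^3 + 6*l^2 - 192*l - 24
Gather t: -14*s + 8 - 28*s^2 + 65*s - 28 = -28*s^2 + 51*s - 20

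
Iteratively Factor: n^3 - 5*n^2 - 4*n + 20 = (n + 2)*(n^2 - 7*n + 10) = (n - 2)*(n + 2)*(n - 5)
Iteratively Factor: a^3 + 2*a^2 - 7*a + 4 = (a + 4)*(a^2 - 2*a + 1) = (a - 1)*(a + 4)*(a - 1)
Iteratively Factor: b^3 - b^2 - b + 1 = (b + 1)*(b^2 - 2*b + 1) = (b - 1)*(b + 1)*(b - 1)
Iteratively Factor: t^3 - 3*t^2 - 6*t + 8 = (t - 1)*(t^2 - 2*t - 8) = (t - 4)*(t - 1)*(t + 2)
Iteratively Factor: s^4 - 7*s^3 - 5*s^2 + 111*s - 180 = (s - 5)*(s^3 - 2*s^2 - 15*s + 36) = (s - 5)*(s - 3)*(s^2 + s - 12) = (s - 5)*(s - 3)^2*(s + 4)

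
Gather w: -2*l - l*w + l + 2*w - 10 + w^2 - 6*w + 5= -l + w^2 + w*(-l - 4) - 5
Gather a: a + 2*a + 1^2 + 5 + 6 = 3*a + 12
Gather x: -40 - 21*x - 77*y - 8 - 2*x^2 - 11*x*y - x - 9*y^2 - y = -2*x^2 + x*(-11*y - 22) - 9*y^2 - 78*y - 48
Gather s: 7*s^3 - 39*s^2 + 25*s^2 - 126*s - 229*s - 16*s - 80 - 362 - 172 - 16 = 7*s^3 - 14*s^2 - 371*s - 630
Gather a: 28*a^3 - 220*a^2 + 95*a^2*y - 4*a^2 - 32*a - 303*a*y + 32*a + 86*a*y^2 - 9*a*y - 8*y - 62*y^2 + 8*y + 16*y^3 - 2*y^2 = 28*a^3 + a^2*(95*y - 224) + a*(86*y^2 - 312*y) + 16*y^3 - 64*y^2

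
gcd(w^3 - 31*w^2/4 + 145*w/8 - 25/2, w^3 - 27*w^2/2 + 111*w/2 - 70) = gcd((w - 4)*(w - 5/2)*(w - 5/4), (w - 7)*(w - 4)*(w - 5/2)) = w^2 - 13*w/2 + 10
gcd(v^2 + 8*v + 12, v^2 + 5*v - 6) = v + 6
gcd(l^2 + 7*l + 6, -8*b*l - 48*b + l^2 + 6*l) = l + 6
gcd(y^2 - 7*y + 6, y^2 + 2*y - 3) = y - 1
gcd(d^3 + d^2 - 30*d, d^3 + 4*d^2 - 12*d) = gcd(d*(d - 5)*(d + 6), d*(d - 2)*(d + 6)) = d^2 + 6*d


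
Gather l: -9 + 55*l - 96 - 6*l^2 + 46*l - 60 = -6*l^2 + 101*l - 165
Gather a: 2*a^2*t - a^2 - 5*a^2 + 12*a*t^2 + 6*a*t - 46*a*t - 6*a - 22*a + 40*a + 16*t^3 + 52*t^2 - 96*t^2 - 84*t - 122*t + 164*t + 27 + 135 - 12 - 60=a^2*(2*t - 6) + a*(12*t^2 - 40*t + 12) + 16*t^3 - 44*t^2 - 42*t + 90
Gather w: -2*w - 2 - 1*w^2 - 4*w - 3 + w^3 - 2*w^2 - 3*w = w^3 - 3*w^2 - 9*w - 5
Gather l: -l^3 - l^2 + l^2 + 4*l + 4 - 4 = -l^3 + 4*l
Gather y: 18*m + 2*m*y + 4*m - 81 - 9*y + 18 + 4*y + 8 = 22*m + y*(2*m - 5) - 55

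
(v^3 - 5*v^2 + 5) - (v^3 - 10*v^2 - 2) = 5*v^2 + 7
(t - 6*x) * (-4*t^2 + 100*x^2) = -4*t^3 + 24*t^2*x + 100*t*x^2 - 600*x^3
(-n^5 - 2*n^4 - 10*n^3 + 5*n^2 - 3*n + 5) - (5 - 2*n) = -n^5 - 2*n^4 - 10*n^3 + 5*n^2 - n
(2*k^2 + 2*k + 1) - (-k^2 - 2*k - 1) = 3*k^2 + 4*k + 2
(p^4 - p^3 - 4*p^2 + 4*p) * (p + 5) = p^5 + 4*p^4 - 9*p^3 - 16*p^2 + 20*p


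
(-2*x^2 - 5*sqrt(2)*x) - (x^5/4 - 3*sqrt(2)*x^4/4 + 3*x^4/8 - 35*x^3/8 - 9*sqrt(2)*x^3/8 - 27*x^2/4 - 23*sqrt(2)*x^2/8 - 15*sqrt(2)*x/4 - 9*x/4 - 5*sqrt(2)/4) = -x^5/4 - 3*x^4/8 + 3*sqrt(2)*x^4/4 + 9*sqrt(2)*x^3/8 + 35*x^3/8 + 23*sqrt(2)*x^2/8 + 19*x^2/4 - 5*sqrt(2)*x/4 + 9*x/4 + 5*sqrt(2)/4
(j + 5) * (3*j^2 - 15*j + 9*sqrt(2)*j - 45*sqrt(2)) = 3*j^3 + 9*sqrt(2)*j^2 - 75*j - 225*sqrt(2)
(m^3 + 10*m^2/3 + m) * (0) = 0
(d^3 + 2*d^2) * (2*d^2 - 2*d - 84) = 2*d^5 + 2*d^4 - 88*d^3 - 168*d^2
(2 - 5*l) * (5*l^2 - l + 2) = -25*l^3 + 15*l^2 - 12*l + 4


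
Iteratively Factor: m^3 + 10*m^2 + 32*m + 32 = (m + 4)*(m^2 + 6*m + 8) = (m + 4)^2*(m + 2)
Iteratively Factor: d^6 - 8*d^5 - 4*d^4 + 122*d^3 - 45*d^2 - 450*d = (d - 3)*(d^5 - 5*d^4 - 19*d^3 + 65*d^2 + 150*d) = d*(d - 3)*(d^4 - 5*d^3 - 19*d^2 + 65*d + 150) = d*(d - 3)*(d + 3)*(d^3 - 8*d^2 + 5*d + 50) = d*(d - 5)*(d - 3)*(d + 3)*(d^2 - 3*d - 10) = d*(d - 5)^2*(d - 3)*(d + 3)*(d + 2)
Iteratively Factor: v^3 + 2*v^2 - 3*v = (v)*(v^2 + 2*v - 3) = v*(v + 3)*(v - 1)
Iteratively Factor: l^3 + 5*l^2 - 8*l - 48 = (l + 4)*(l^2 + l - 12) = (l + 4)^2*(l - 3)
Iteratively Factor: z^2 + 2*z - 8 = (z - 2)*(z + 4)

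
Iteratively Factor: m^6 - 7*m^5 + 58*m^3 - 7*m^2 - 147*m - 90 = (m + 1)*(m^5 - 8*m^4 + 8*m^3 + 50*m^2 - 57*m - 90) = (m - 3)*(m + 1)*(m^4 - 5*m^3 - 7*m^2 + 29*m + 30) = (m - 3)*(m + 1)^2*(m^3 - 6*m^2 - m + 30) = (m - 3)^2*(m + 1)^2*(m^2 - 3*m - 10) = (m - 5)*(m - 3)^2*(m + 1)^2*(m + 2)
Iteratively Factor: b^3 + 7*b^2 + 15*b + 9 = (b + 3)*(b^2 + 4*b + 3) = (b + 3)^2*(b + 1)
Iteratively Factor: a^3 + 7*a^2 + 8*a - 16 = (a + 4)*(a^2 + 3*a - 4) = (a + 4)^2*(a - 1)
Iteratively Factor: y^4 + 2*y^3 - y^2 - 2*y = (y + 2)*(y^3 - y) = y*(y + 2)*(y^2 - 1) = y*(y + 1)*(y + 2)*(y - 1)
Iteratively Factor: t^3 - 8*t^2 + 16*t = (t - 4)*(t^2 - 4*t) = t*(t - 4)*(t - 4)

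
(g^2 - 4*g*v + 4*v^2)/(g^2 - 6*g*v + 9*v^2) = (g^2 - 4*g*v + 4*v^2)/(g^2 - 6*g*v + 9*v^2)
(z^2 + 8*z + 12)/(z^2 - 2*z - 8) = (z + 6)/(z - 4)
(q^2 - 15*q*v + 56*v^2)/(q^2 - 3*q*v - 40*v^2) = (q - 7*v)/(q + 5*v)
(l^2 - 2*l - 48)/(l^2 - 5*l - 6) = (-l^2 + 2*l + 48)/(-l^2 + 5*l + 6)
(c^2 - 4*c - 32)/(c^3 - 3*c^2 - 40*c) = (c + 4)/(c*(c + 5))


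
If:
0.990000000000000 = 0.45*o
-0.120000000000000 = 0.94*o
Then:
No Solution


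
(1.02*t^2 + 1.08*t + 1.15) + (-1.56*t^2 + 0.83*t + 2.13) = -0.54*t^2 + 1.91*t + 3.28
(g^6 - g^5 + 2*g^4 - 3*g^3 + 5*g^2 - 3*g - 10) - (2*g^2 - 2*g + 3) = g^6 - g^5 + 2*g^4 - 3*g^3 + 3*g^2 - g - 13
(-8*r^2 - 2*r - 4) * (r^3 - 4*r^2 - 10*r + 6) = -8*r^5 + 30*r^4 + 84*r^3 - 12*r^2 + 28*r - 24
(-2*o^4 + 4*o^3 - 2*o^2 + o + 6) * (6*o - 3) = -12*o^5 + 30*o^4 - 24*o^3 + 12*o^2 + 33*o - 18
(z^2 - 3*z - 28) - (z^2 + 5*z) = -8*z - 28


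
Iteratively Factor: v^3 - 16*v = (v + 4)*(v^2 - 4*v) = (v - 4)*(v + 4)*(v)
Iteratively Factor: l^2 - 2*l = (l)*(l - 2)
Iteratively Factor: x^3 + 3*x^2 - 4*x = (x - 1)*(x^2 + 4*x) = x*(x - 1)*(x + 4)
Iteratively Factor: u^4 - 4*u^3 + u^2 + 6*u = (u)*(u^3 - 4*u^2 + u + 6) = u*(u - 2)*(u^2 - 2*u - 3) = u*(u - 2)*(u + 1)*(u - 3)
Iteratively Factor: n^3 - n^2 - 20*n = (n - 5)*(n^2 + 4*n) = n*(n - 5)*(n + 4)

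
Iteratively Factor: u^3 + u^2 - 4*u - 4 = (u + 1)*(u^2 - 4) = (u + 1)*(u + 2)*(u - 2)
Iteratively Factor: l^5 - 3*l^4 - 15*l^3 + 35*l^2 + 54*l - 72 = (l - 1)*(l^4 - 2*l^3 - 17*l^2 + 18*l + 72) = (l - 1)*(l + 3)*(l^3 - 5*l^2 - 2*l + 24) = (l - 3)*(l - 1)*(l + 3)*(l^2 - 2*l - 8) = (l - 3)*(l - 1)*(l + 2)*(l + 3)*(l - 4)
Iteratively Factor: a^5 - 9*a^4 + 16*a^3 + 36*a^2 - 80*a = (a - 2)*(a^4 - 7*a^3 + 2*a^2 + 40*a) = a*(a - 2)*(a^3 - 7*a^2 + 2*a + 40) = a*(a - 2)*(a + 2)*(a^2 - 9*a + 20) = a*(a - 4)*(a - 2)*(a + 2)*(a - 5)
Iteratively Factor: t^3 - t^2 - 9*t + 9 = (t + 3)*(t^2 - 4*t + 3) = (t - 3)*(t + 3)*(t - 1)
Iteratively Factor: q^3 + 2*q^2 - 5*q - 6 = (q + 3)*(q^2 - q - 2) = (q + 1)*(q + 3)*(q - 2)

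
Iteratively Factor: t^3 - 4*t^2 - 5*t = (t)*(t^2 - 4*t - 5) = t*(t + 1)*(t - 5)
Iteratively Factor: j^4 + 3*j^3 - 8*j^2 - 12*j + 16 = (j - 2)*(j^3 + 5*j^2 + 2*j - 8) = (j - 2)*(j + 4)*(j^2 + j - 2) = (j - 2)*(j + 2)*(j + 4)*(j - 1)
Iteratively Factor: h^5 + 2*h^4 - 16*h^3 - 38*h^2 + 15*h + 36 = (h - 4)*(h^4 + 6*h^3 + 8*h^2 - 6*h - 9) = (h - 4)*(h + 3)*(h^3 + 3*h^2 - h - 3) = (h - 4)*(h + 3)^2*(h^2 - 1) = (h - 4)*(h + 1)*(h + 3)^2*(h - 1)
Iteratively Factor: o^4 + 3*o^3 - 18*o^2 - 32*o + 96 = (o + 4)*(o^3 - o^2 - 14*o + 24) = (o + 4)^2*(o^2 - 5*o + 6) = (o - 2)*(o + 4)^2*(o - 3)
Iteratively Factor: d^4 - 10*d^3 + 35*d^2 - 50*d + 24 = (d - 3)*(d^3 - 7*d^2 + 14*d - 8) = (d - 4)*(d - 3)*(d^2 - 3*d + 2) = (d - 4)*(d - 3)*(d - 1)*(d - 2)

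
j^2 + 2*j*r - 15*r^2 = (j - 3*r)*(j + 5*r)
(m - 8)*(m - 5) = m^2 - 13*m + 40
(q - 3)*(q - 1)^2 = q^3 - 5*q^2 + 7*q - 3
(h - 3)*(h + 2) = h^2 - h - 6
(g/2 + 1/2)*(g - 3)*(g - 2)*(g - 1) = g^4/2 - 5*g^3/2 + 5*g^2/2 + 5*g/2 - 3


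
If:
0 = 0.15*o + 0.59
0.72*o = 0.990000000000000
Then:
No Solution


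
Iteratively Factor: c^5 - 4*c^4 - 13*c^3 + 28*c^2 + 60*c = (c)*(c^4 - 4*c^3 - 13*c^2 + 28*c + 60) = c*(c + 2)*(c^3 - 6*c^2 - c + 30) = c*(c - 5)*(c + 2)*(c^2 - c - 6) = c*(c - 5)*(c + 2)^2*(c - 3)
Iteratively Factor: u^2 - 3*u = (u)*(u - 3)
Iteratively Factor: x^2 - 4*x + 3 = (x - 1)*(x - 3)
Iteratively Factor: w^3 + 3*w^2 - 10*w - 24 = (w - 3)*(w^2 + 6*w + 8) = (w - 3)*(w + 2)*(w + 4)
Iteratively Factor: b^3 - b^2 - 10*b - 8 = (b - 4)*(b^2 + 3*b + 2) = (b - 4)*(b + 1)*(b + 2)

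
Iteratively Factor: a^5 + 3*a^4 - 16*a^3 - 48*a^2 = (a + 3)*(a^4 - 16*a^2) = (a - 4)*(a + 3)*(a^3 + 4*a^2) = (a - 4)*(a + 3)*(a + 4)*(a^2) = a*(a - 4)*(a + 3)*(a + 4)*(a)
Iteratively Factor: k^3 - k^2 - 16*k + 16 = (k - 4)*(k^2 + 3*k - 4) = (k - 4)*(k + 4)*(k - 1)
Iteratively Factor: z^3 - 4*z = (z)*(z^2 - 4) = z*(z - 2)*(z + 2)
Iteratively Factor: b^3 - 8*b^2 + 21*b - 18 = (b - 3)*(b^2 - 5*b + 6) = (b - 3)^2*(b - 2)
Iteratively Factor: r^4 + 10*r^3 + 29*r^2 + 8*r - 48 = (r + 3)*(r^3 + 7*r^2 + 8*r - 16) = (r + 3)*(r + 4)*(r^2 + 3*r - 4) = (r - 1)*(r + 3)*(r + 4)*(r + 4)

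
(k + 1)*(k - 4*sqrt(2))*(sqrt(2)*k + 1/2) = sqrt(2)*k^3 - 15*k^2/2 + sqrt(2)*k^2 - 15*k/2 - 2*sqrt(2)*k - 2*sqrt(2)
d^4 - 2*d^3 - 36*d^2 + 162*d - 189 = (d - 3)^3*(d + 7)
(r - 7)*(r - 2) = r^2 - 9*r + 14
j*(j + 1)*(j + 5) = j^3 + 6*j^2 + 5*j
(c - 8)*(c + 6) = c^2 - 2*c - 48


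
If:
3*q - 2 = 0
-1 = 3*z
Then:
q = 2/3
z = -1/3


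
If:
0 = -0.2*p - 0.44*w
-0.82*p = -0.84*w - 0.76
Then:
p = 0.63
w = -0.29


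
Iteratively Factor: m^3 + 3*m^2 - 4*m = (m)*(m^2 + 3*m - 4) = m*(m + 4)*(m - 1)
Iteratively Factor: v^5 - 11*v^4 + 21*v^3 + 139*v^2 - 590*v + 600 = (v - 5)*(v^4 - 6*v^3 - 9*v^2 + 94*v - 120) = (v - 5)*(v - 3)*(v^3 - 3*v^2 - 18*v + 40) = (v - 5)^2*(v - 3)*(v^2 + 2*v - 8) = (v - 5)^2*(v - 3)*(v - 2)*(v + 4)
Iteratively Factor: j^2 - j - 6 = (j + 2)*(j - 3)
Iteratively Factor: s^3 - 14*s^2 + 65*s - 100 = (s - 5)*(s^2 - 9*s + 20) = (s - 5)*(s - 4)*(s - 5)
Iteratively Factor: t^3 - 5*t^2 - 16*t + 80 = (t + 4)*(t^2 - 9*t + 20) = (t - 5)*(t + 4)*(t - 4)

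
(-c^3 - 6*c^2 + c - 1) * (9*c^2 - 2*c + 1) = -9*c^5 - 52*c^4 + 20*c^3 - 17*c^2 + 3*c - 1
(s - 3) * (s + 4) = s^2 + s - 12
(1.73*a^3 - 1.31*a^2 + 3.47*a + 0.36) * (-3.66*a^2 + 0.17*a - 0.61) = -6.3318*a^5 + 5.0887*a^4 - 13.9782*a^3 + 0.0714000000000001*a^2 - 2.0555*a - 0.2196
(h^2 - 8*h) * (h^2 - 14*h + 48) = h^4 - 22*h^3 + 160*h^2 - 384*h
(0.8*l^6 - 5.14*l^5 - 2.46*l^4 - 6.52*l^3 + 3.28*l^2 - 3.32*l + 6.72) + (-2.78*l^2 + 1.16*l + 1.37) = 0.8*l^6 - 5.14*l^5 - 2.46*l^4 - 6.52*l^3 + 0.5*l^2 - 2.16*l + 8.09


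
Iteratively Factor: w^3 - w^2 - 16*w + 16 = (w + 4)*(w^2 - 5*w + 4) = (w - 1)*(w + 4)*(w - 4)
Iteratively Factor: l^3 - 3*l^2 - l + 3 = (l - 1)*(l^2 - 2*l - 3) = (l - 3)*(l - 1)*(l + 1)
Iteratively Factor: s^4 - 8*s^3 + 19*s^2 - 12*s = (s - 4)*(s^3 - 4*s^2 + 3*s) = (s - 4)*(s - 1)*(s^2 - 3*s) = s*(s - 4)*(s - 1)*(s - 3)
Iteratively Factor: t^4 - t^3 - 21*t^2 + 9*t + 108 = (t + 3)*(t^3 - 4*t^2 - 9*t + 36) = (t + 3)^2*(t^2 - 7*t + 12) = (t - 3)*(t + 3)^2*(t - 4)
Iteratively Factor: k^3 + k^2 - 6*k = (k)*(k^2 + k - 6) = k*(k - 2)*(k + 3)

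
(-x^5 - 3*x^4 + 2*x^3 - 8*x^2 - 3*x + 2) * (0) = 0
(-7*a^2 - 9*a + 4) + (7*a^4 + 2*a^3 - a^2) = 7*a^4 + 2*a^3 - 8*a^2 - 9*a + 4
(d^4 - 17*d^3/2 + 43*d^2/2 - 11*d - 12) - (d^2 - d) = d^4 - 17*d^3/2 + 41*d^2/2 - 10*d - 12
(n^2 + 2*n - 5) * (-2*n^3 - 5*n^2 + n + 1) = -2*n^5 - 9*n^4 + n^3 + 28*n^2 - 3*n - 5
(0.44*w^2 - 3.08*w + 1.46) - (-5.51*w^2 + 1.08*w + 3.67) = 5.95*w^2 - 4.16*w - 2.21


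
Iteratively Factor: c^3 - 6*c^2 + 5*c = (c)*(c^2 - 6*c + 5) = c*(c - 5)*(c - 1)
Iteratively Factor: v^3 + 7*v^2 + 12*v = (v)*(v^2 + 7*v + 12) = v*(v + 3)*(v + 4)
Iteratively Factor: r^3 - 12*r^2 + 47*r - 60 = (r - 5)*(r^2 - 7*r + 12) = (r - 5)*(r - 4)*(r - 3)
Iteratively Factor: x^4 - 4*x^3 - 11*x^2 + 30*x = (x + 3)*(x^3 - 7*x^2 + 10*x) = x*(x + 3)*(x^2 - 7*x + 10) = x*(x - 5)*(x + 3)*(x - 2)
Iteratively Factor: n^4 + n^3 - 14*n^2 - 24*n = (n + 3)*(n^3 - 2*n^2 - 8*n) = n*(n + 3)*(n^2 - 2*n - 8) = n*(n - 4)*(n + 3)*(n + 2)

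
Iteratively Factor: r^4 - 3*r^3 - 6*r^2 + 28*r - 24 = (r + 3)*(r^3 - 6*r^2 + 12*r - 8) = (r - 2)*(r + 3)*(r^2 - 4*r + 4) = (r - 2)^2*(r + 3)*(r - 2)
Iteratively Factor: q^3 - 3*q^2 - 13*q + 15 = (q + 3)*(q^2 - 6*q + 5) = (q - 1)*(q + 3)*(q - 5)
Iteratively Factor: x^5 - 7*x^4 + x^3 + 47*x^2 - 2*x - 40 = (x + 1)*(x^4 - 8*x^3 + 9*x^2 + 38*x - 40) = (x - 1)*(x + 1)*(x^3 - 7*x^2 + 2*x + 40) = (x - 5)*(x - 1)*(x + 1)*(x^2 - 2*x - 8) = (x - 5)*(x - 1)*(x + 1)*(x + 2)*(x - 4)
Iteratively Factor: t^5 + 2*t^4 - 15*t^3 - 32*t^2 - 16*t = (t + 1)*(t^4 + t^3 - 16*t^2 - 16*t) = (t + 1)*(t + 4)*(t^3 - 3*t^2 - 4*t) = (t + 1)^2*(t + 4)*(t^2 - 4*t) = (t - 4)*(t + 1)^2*(t + 4)*(t)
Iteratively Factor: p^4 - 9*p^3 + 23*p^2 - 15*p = (p - 1)*(p^3 - 8*p^2 + 15*p) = (p - 3)*(p - 1)*(p^2 - 5*p) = (p - 5)*(p - 3)*(p - 1)*(p)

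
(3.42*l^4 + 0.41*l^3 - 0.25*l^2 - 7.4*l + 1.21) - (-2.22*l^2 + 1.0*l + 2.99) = 3.42*l^4 + 0.41*l^3 + 1.97*l^2 - 8.4*l - 1.78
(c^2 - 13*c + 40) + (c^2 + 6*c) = 2*c^2 - 7*c + 40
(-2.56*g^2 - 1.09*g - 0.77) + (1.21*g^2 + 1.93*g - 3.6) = -1.35*g^2 + 0.84*g - 4.37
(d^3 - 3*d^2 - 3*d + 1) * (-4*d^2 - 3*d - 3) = -4*d^5 + 9*d^4 + 18*d^3 + 14*d^2 + 6*d - 3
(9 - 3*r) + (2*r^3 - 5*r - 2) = 2*r^3 - 8*r + 7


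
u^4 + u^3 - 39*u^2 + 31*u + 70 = (u - 5)*(u - 2)*(u + 1)*(u + 7)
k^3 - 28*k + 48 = (k - 4)*(k - 2)*(k + 6)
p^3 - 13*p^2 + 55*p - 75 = (p - 5)^2*(p - 3)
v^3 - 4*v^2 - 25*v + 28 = (v - 7)*(v - 1)*(v + 4)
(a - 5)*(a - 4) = a^2 - 9*a + 20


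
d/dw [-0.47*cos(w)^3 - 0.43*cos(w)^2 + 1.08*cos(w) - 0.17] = (1.41*cos(w)^2 + 0.86*cos(w) - 1.08)*sin(w)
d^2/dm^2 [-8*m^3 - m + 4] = -48*m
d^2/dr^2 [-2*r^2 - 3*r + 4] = -4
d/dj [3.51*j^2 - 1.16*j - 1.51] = 7.02*j - 1.16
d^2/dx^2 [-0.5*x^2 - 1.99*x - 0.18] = -1.00000000000000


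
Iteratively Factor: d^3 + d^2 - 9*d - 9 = (d + 1)*(d^2 - 9) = (d + 1)*(d + 3)*(d - 3)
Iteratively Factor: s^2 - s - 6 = (s - 3)*(s + 2)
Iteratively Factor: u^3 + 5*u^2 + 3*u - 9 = (u + 3)*(u^2 + 2*u - 3) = (u + 3)^2*(u - 1)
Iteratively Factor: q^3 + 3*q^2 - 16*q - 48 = (q - 4)*(q^2 + 7*q + 12) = (q - 4)*(q + 4)*(q + 3)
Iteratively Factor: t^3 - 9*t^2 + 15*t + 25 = (t - 5)*(t^2 - 4*t - 5) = (t - 5)^2*(t + 1)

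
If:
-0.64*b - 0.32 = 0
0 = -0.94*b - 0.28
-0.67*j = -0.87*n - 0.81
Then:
No Solution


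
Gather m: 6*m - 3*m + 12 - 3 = 3*m + 9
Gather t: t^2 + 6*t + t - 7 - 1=t^2 + 7*t - 8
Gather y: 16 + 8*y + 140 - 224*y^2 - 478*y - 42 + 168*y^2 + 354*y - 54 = -56*y^2 - 116*y + 60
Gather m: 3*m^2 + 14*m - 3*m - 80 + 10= 3*m^2 + 11*m - 70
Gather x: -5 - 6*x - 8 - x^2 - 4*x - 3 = -x^2 - 10*x - 16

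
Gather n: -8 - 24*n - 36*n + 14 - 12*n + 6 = 12 - 72*n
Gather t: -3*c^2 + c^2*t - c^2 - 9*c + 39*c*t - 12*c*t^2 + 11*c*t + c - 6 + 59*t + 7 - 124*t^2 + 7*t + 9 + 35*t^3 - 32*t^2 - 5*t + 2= -4*c^2 - 8*c + 35*t^3 + t^2*(-12*c - 156) + t*(c^2 + 50*c + 61) + 12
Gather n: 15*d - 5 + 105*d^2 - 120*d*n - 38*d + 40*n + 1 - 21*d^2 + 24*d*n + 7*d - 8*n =84*d^2 - 16*d + n*(32 - 96*d) - 4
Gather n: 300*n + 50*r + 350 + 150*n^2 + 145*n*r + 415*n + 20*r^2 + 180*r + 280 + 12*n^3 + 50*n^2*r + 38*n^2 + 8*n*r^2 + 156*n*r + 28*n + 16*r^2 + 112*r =12*n^3 + n^2*(50*r + 188) + n*(8*r^2 + 301*r + 743) + 36*r^2 + 342*r + 630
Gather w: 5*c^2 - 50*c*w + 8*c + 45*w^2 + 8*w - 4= 5*c^2 + 8*c + 45*w^2 + w*(8 - 50*c) - 4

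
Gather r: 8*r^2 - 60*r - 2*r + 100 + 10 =8*r^2 - 62*r + 110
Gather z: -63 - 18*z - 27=-18*z - 90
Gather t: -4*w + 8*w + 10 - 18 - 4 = 4*w - 12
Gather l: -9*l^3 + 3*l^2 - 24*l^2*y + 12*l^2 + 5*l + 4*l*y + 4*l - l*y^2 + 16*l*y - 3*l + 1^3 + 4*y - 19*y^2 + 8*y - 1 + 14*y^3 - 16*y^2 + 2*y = -9*l^3 + l^2*(15 - 24*y) + l*(-y^2 + 20*y + 6) + 14*y^3 - 35*y^2 + 14*y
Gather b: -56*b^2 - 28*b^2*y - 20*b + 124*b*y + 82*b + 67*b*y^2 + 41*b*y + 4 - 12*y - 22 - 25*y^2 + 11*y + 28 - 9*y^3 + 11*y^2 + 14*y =b^2*(-28*y - 56) + b*(67*y^2 + 165*y + 62) - 9*y^3 - 14*y^2 + 13*y + 10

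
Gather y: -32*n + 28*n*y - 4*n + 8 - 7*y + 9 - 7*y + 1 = -36*n + y*(28*n - 14) + 18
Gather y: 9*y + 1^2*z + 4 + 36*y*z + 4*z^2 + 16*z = y*(36*z + 9) + 4*z^2 + 17*z + 4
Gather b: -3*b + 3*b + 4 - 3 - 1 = 0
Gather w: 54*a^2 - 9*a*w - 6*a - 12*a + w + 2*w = 54*a^2 - 18*a + w*(3 - 9*a)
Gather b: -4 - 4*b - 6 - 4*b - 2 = -8*b - 12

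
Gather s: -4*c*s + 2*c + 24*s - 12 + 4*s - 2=2*c + s*(28 - 4*c) - 14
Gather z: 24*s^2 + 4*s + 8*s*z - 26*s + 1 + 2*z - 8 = 24*s^2 - 22*s + z*(8*s + 2) - 7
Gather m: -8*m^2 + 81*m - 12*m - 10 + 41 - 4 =-8*m^2 + 69*m + 27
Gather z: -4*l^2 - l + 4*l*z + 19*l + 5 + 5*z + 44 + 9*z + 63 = -4*l^2 + 18*l + z*(4*l + 14) + 112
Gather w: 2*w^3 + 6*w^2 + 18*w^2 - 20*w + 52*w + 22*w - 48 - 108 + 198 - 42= 2*w^3 + 24*w^2 + 54*w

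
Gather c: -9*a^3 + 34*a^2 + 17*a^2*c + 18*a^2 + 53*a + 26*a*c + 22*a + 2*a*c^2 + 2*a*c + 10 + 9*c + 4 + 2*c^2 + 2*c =-9*a^3 + 52*a^2 + 75*a + c^2*(2*a + 2) + c*(17*a^2 + 28*a + 11) + 14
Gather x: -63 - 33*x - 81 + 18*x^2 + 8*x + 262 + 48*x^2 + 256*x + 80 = 66*x^2 + 231*x + 198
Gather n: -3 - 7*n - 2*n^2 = -2*n^2 - 7*n - 3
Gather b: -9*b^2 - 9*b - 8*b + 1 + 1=-9*b^2 - 17*b + 2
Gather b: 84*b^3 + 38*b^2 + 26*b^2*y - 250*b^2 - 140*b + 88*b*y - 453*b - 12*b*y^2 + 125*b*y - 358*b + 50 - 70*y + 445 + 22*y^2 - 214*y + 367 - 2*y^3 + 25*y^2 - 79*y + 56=84*b^3 + b^2*(26*y - 212) + b*(-12*y^2 + 213*y - 951) - 2*y^3 + 47*y^2 - 363*y + 918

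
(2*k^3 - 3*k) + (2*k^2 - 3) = 2*k^3 + 2*k^2 - 3*k - 3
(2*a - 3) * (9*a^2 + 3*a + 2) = 18*a^3 - 21*a^2 - 5*a - 6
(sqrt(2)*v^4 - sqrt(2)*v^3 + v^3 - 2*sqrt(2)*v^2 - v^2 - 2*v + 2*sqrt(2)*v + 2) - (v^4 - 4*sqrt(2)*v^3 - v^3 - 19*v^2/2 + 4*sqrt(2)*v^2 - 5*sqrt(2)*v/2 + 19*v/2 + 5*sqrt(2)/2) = -v^4 + sqrt(2)*v^4 + 2*v^3 + 3*sqrt(2)*v^3 - 6*sqrt(2)*v^2 + 17*v^2/2 - 23*v/2 + 9*sqrt(2)*v/2 - 5*sqrt(2)/2 + 2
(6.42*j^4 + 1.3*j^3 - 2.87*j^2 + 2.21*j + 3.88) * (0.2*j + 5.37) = 1.284*j^5 + 34.7354*j^4 + 6.407*j^3 - 14.9699*j^2 + 12.6437*j + 20.8356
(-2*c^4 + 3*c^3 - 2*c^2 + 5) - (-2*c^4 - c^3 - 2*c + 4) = 4*c^3 - 2*c^2 + 2*c + 1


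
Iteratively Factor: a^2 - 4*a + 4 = (a - 2)*(a - 2)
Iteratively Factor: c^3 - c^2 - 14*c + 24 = (c - 2)*(c^2 + c - 12) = (c - 3)*(c - 2)*(c + 4)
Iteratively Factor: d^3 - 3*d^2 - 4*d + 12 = (d - 3)*(d^2 - 4) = (d - 3)*(d + 2)*(d - 2)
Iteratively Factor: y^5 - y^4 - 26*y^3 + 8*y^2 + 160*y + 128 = (y + 2)*(y^4 - 3*y^3 - 20*y^2 + 48*y + 64) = (y + 1)*(y + 2)*(y^3 - 4*y^2 - 16*y + 64) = (y + 1)*(y + 2)*(y + 4)*(y^2 - 8*y + 16) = (y - 4)*(y + 1)*(y + 2)*(y + 4)*(y - 4)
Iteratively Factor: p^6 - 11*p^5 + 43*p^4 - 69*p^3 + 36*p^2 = (p - 3)*(p^5 - 8*p^4 + 19*p^3 - 12*p^2) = p*(p - 3)*(p^4 - 8*p^3 + 19*p^2 - 12*p) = p*(p - 3)^2*(p^3 - 5*p^2 + 4*p) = p*(p - 4)*(p - 3)^2*(p^2 - p) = p*(p - 4)*(p - 3)^2*(p - 1)*(p)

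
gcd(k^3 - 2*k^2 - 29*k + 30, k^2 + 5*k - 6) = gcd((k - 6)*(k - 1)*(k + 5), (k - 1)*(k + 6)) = k - 1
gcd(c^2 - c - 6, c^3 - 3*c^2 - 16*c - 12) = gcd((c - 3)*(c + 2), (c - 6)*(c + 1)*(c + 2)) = c + 2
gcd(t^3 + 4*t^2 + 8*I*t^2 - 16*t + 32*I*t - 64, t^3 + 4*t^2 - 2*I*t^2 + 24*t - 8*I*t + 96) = t^2 + t*(4 + 4*I) + 16*I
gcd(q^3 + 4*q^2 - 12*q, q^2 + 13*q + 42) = q + 6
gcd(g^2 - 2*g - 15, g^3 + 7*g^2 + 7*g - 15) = g + 3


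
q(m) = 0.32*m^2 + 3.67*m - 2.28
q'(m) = 0.64*m + 3.67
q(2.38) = 8.27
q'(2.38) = 5.19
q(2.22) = 7.44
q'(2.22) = 5.09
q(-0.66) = -4.56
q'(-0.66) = 3.25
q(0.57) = -0.08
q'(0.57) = 4.03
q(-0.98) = -5.57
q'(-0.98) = 3.04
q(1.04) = 1.88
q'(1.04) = 4.34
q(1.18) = 2.50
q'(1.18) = 4.43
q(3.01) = 11.67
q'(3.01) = 5.60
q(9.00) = 56.67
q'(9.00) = 9.43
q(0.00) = -2.28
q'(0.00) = 3.67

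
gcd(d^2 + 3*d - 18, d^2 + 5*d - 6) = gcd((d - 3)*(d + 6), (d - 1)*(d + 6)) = d + 6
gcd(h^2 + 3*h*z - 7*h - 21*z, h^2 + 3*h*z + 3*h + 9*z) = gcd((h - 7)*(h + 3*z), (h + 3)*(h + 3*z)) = h + 3*z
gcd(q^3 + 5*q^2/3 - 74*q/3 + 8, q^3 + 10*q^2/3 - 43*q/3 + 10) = q + 6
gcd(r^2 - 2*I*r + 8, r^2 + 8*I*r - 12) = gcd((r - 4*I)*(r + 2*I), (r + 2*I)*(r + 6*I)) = r + 2*I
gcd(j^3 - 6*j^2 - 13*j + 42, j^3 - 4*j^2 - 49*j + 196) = j - 7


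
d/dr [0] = 0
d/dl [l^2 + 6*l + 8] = 2*l + 6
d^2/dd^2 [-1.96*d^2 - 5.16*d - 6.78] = -3.92000000000000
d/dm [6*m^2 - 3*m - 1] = 12*m - 3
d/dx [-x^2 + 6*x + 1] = 6 - 2*x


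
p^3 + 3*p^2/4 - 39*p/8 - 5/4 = (p - 2)*(p + 1/4)*(p + 5/2)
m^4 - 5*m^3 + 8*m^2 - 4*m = m*(m - 2)^2*(m - 1)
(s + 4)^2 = s^2 + 8*s + 16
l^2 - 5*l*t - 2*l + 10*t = (l - 2)*(l - 5*t)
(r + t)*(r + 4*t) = r^2 + 5*r*t + 4*t^2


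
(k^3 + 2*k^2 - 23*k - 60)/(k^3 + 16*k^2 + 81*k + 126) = (k^2 - k - 20)/(k^2 + 13*k + 42)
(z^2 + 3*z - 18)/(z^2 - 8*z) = (z^2 + 3*z - 18)/(z*(z - 8))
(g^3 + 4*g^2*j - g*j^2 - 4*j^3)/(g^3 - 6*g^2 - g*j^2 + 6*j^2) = (g + 4*j)/(g - 6)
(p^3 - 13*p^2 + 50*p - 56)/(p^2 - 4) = (p^2 - 11*p + 28)/(p + 2)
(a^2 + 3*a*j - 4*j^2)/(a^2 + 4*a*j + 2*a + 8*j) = (a - j)/(a + 2)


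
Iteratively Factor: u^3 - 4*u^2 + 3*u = (u)*(u^2 - 4*u + 3) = u*(u - 1)*(u - 3)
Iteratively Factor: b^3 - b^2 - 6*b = (b)*(b^2 - b - 6) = b*(b - 3)*(b + 2)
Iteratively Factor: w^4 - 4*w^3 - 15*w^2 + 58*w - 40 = (w - 1)*(w^3 - 3*w^2 - 18*w + 40) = (w - 5)*(w - 1)*(w^2 + 2*w - 8) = (w - 5)*(w - 1)*(w + 4)*(w - 2)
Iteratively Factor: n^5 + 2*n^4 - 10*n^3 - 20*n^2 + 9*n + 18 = (n + 3)*(n^4 - n^3 - 7*n^2 + n + 6) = (n - 1)*(n + 3)*(n^3 - 7*n - 6) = (n - 1)*(n + 2)*(n + 3)*(n^2 - 2*n - 3) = (n - 3)*(n - 1)*(n + 2)*(n + 3)*(n + 1)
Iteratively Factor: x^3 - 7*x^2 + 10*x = (x - 2)*(x^2 - 5*x) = x*(x - 2)*(x - 5)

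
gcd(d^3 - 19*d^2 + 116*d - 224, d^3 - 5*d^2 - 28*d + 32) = d - 8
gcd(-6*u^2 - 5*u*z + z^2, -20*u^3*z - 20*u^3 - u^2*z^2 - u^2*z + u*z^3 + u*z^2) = 1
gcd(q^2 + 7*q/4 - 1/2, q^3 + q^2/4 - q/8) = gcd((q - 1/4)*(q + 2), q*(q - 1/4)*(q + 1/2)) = q - 1/4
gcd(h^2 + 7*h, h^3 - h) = h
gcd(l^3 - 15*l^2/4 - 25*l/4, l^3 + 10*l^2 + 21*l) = l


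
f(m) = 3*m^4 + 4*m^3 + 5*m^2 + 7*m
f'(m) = 12*m^3 + 12*m^2 + 10*m + 7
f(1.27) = 32.95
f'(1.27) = 63.64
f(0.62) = 7.66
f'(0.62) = 20.67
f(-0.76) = -3.19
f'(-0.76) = 1.06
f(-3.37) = 267.04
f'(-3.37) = -349.69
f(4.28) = 1441.85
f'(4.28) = 1210.45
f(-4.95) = 1403.83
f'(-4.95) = -1203.92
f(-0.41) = -2.22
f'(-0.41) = 4.09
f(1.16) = 26.52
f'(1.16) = 53.48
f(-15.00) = 139395.00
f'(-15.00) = -37943.00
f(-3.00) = 159.00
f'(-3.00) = -239.00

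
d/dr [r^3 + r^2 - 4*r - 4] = 3*r^2 + 2*r - 4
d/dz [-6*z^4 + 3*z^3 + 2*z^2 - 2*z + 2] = -24*z^3 + 9*z^2 + 4*z - 2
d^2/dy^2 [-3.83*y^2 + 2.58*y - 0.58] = -7.66000000000000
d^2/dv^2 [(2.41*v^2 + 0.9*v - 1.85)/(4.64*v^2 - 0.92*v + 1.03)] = (59.328896*v^3 - 308.085792*v^2 + 21.576*v + 21.370578)/(99.897344*v^6 - 59.421696*v^5 + 78.308352*v^4 - 27.159872*v^3 + 17.383104*v^2 - 2.928084*v + 1.092727)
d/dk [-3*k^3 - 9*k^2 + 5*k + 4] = -9*k^2 - 18*k + 5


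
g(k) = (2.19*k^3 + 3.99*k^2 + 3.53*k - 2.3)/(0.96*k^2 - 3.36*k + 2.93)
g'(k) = (3.36 - 1.92*k)*(2.19*k^3 + 3.99*k^2 + 3.53*k - 2.3)/(0.96*k^2 - 3.36*k + 2.93)^2 + (6.57*k^2 + 7.98*k + 3.53)/(0.96*k^2 - 3.36*k + 2.93) = (2.1024*k^4 - 14.7168*k^3 + 2.4549*k^2 + 27.7974*k + 2.6149)/(0.9216*k^4 - 6.4512*k^3 + 16.9152*k^2 - 19.6896*k + 8.5849)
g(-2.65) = -1.31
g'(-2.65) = 0.94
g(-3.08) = -1.76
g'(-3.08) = 1.12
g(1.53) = 556.30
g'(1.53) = 7297.56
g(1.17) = 34.51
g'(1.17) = 192.65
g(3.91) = 45.52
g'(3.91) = -11.99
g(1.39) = 141.56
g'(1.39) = 1093.95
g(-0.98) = -0.56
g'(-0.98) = -0.13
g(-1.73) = -0.67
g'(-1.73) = 0.42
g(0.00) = -0.78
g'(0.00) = 0.30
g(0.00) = -0.78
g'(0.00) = 0.30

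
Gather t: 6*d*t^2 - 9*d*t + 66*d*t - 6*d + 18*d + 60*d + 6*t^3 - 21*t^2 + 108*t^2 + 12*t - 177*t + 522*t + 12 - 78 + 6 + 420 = 72*d + 6*t^3 + t^2*(6*d + 87) + t*(57*d + 357) + 360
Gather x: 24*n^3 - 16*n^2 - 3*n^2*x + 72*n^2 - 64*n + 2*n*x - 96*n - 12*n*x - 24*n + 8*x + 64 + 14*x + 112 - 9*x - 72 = 24*n^3 + 56*n^2 - 184*n + x*(-3*n^2 - 10*n + 13) + 104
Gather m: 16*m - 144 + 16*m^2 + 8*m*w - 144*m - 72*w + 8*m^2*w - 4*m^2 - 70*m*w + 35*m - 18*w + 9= m^2*(8*w + 12) + m*(-62*w - 93) - 90*w - 135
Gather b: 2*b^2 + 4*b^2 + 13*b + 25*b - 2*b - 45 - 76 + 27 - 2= 6*b^2 + 36*b - 96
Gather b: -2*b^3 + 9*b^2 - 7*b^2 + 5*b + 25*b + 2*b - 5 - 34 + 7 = -2*b^3 + 2*b^2 + 32*b - 32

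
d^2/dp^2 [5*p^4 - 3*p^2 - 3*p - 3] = 60*p^2 - 6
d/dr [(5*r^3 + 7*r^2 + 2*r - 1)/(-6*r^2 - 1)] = (-30*r^4 - 3*r^2 - 26*r - 2)/(36*r^4 + 12*r^2 + 1)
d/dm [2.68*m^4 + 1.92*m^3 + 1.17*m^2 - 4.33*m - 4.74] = 10.72*m^3 + 5.76*m^2 + 2.34*m - 4.33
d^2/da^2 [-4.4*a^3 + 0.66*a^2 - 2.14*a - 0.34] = 1.32 - 26.4*a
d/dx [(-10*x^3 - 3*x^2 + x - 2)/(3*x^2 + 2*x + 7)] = (-30*x^4 - 40*x^3 - 219*x^2 - 30*x + 11)/(9*x^4 + 12*x^3 + 46*x^2 + 28*x + 49)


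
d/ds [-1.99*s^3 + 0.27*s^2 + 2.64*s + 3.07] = -5.97*s^2 + 0.54*s + 2.64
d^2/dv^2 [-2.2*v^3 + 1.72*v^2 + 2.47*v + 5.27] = 3.44 - 13.2*v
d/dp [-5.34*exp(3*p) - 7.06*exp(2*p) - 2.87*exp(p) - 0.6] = (-16.02*exp(2*p) - 14.12*exp(p) - 2.87)*exp(p)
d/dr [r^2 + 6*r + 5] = 2*r + 6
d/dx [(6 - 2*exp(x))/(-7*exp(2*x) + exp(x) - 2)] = 2*(-(exp(x) - 3)*(14*exp(x) - 1) + 7*exp(2*x) - exp(x) + 2)*exp(x)/(7*exp(2*x) - exp(x) + 2)^2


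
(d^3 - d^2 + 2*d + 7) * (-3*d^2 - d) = -3*d^5 + 2*d^4 - 5*d^3 - 23*d^2 - 7*d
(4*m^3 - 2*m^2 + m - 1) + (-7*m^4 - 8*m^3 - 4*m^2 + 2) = -7*m^4 - 4*m^3 - 6*m^2 + m + 1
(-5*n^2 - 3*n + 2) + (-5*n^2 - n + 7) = -10*n^2 - 4*n + 9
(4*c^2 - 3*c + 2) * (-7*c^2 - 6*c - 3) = -28*c^4 - 3*c^3 - 8*c^2 - 3*c - 6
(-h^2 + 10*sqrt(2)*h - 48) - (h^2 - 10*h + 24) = -2*h^2 + 10*h + 10*sqrt(2)*h - 72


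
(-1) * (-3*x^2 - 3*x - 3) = 3*x^2 + 3*x + 3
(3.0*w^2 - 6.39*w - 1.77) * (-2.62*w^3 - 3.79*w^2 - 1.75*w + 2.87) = -7.86*w^5 + 5.3718*w^4 + 23.6055*w^3 + 26.5008*w^2 - 15.2418*w - 5.0799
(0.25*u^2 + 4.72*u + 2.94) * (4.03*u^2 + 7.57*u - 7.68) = 1.0075*u^4 + 20.9141*u^3 + 45.6586*u^2 - 13.9938*u - 22.5792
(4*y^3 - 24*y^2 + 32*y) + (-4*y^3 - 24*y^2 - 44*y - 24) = -48*y^2 - 12*y - 24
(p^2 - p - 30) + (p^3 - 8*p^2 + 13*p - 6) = p^3 - 7*p^2 + 12*p - 36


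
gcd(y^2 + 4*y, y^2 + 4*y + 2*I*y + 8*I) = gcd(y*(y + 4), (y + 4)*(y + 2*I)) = y + 4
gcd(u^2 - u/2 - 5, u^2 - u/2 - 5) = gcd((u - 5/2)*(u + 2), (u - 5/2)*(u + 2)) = u^2 - u/2 - 5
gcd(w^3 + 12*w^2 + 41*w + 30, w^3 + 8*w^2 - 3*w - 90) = w^2 + 11*w + 30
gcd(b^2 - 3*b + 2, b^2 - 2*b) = b - 2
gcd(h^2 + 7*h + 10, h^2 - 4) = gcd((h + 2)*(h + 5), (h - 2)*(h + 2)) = h + 2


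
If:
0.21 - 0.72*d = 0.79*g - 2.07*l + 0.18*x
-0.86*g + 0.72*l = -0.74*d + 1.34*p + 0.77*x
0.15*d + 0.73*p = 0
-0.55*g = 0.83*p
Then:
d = 0.652389132182502*x + 0.0673640898627291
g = 0.202297501760203*x + 0.0208887401940468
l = 0.391079807517856*x - 0.0700462563021923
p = -0.134052561407363*x - 0.0138419362731635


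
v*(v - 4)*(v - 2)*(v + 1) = v^4 - 5*v^3 + 2*v^2 + 8*v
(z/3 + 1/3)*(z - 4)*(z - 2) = z^3/3 - 5*z^2/3 + 2*z/3 + 8/3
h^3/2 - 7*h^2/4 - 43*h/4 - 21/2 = (h/2 + 1)*(h - 7)*(h + 3/2)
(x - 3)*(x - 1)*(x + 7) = x^3 + 3*x^2 - 25*x + 21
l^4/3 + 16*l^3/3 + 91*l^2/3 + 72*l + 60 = (l/3 + 1)*(l + 2)*(l + 5)*(l + 6)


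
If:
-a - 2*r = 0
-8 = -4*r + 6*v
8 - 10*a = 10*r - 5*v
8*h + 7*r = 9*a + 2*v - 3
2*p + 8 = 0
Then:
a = 1/5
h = -33/80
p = -4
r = -1/10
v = -7/5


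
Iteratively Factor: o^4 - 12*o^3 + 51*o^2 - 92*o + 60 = (o - 2)*(o^3 - 10*o^2 + 31*o - 30) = (o - 5)*(o - 2)*(o^2 - 5*o + 6) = (o - 5)*(o - 3)*(o - 2)*(o - 2)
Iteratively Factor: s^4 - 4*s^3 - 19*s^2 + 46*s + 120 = (s - 5)*(s^3 + s^2 - 14*s - 24) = (s - 5)*(s + 2)*(s^2 - s - 12) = (s - 5)*(s - 4)*(s + 2)*(s + 3)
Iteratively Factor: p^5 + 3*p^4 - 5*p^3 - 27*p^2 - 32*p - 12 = (p - 3)*(p^4 + 6*p^3 + 13*p^2 + 12*p + 4) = (p - 3)*(p + 2)*(p^3 + 4*p^2 + 5*p + 2) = (p - 3)*(p + 2)^2*(p^2 + 2*p + 1) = (p - 3)*(p + 1)*(p + 2)^2*(p + 1)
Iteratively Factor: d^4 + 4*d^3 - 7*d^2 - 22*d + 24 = (d + 4)*(d^3 - 7*d + 6) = (d + 3)*(d + 4)*(d^2 - 3*d + 2) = (d - 2)*(d + 3)*(d + 4)*(d - 1)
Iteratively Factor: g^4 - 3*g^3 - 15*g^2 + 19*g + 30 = (g + 3)*(g^3 - 6*g^2 + 3*g + 10) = (g + 1)*(g + 3)*(g^2 - 7*g + 10) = (g - 2)*(g + 1)*(g + 3)*(g - 5)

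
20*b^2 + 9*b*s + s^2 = (4*b + s)*(5*b + s)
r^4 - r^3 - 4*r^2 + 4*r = r*(r - 2)*(r - 1)*(r + 2)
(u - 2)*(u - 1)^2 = u^3 - 4*u^2 + 5*u - 2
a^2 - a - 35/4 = (a - 7/2)*(a + 5/2)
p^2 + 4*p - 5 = (p - 1)*(p + 5)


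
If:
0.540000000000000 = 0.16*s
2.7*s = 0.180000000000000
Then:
No Solution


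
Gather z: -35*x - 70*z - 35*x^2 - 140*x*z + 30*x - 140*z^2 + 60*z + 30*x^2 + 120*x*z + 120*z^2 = -5*x^2 - 5*x - 20*z^2 + z*(-20*x - 10)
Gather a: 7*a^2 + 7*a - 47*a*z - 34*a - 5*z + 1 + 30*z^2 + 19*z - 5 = 7*a^2 + a*(-47*z - 27) + 30*z^2 + 14*z - 4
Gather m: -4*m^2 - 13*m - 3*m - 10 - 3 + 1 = -4*m^2 - 16*m - 12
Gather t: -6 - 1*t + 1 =-t - 5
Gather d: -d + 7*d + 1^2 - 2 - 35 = 6*d - 36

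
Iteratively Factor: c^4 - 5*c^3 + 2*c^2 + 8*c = (c - 2)*(c^3 - 3*c^2 - 4*c) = (c - 2)*(c + 1)*(c^2 - 4*c) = c*(c - 2)*(c + 1)*(c - 4)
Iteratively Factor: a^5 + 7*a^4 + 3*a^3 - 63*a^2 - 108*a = (a + 3)*(a^4 + 4*a^3 - 9*a^2 - 36*a) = a*(a + 3)*(a^3 + 4*a^2 - 9*a - 36) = a*(a - 3)*(a + 3)*(a^2 + 7*a + 12) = a*(a - 3)*(a + 3)*(a + 4)*(a + 3)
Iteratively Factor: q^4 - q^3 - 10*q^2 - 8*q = (q + 2)*(q^3 - 3*q^2 - 4*q) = (q - 4)*(q + 2)*(q^2 + q) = (q - 4)*(q + 1)*(q + 2)*(q)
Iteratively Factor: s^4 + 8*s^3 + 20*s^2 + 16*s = (s + 4)*(s^3 + 4*s^2 + 4*s) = (s + 2)*(s + 4)*(s^2 + 2*s) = (s + 2)^2*(s + 4)*(s)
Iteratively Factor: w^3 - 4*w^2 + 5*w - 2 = (w - 1)*(w^2 - 3*w + 2) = (w - 1)^2*(w - 2)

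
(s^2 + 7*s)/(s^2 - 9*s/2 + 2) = 2*s*(s + 7)/(2*s^2 - 9*s + 4)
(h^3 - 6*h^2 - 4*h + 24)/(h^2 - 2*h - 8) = (h^2 - 8*h + 12)/(h - 4)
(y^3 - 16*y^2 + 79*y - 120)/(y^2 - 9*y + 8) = (y^2 - 8*y + 15)/(y - 1)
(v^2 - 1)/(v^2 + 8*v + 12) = (v^2 - 1)/(v^2 + 8*v + 12)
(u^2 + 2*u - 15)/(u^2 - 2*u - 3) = (u + 5)/(u + 1)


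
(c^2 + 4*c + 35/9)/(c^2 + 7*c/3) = (c + 5/3)/c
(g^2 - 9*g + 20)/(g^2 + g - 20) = (g - 5)/(g + 5)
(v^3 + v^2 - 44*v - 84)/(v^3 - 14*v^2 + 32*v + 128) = (v^2 - v - 42)/(v^2 - 16*v + 64)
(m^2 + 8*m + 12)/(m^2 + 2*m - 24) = (m + 2)/(m - 4)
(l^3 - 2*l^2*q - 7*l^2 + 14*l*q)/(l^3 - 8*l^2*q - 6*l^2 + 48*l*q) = (l^2 - 2*l*q - 7*l + 14*q)/(l^2 - 8*l*q - 6*l + 48*q)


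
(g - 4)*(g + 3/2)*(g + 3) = g^3 + g^2/2 - 27*g/2 - 18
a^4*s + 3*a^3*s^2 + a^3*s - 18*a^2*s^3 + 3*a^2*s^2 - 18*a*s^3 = a*(a - 3*s)*(a + 6*s)*(a*s + s)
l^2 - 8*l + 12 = (l - 6)*(l - 2)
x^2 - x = x*(x - 1)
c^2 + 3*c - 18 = (c - 3)*(c + 6)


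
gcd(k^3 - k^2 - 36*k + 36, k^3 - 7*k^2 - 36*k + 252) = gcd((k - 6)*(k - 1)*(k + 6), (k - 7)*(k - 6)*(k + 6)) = k^2 - 36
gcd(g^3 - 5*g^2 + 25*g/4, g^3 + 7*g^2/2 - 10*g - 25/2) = g - 5/2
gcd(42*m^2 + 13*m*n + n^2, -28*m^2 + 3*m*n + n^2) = 7*m + n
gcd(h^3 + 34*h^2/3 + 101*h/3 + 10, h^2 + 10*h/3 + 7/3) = 1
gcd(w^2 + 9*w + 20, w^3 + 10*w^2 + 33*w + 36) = w + 4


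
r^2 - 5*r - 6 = (r - 6)*(r + 1)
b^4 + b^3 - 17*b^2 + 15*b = b*(b - 3)*(b - 1)*(b + 5)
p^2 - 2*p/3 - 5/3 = (p - 5/3)*(p + 1)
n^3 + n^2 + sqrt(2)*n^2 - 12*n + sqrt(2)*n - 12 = (n + 1)*(n - 2*sqrt(2))*(n + 3*sqrt(2))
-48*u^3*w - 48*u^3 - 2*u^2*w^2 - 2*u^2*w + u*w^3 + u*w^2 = (-8*u + w)*(6*u + w)*(u*w + u)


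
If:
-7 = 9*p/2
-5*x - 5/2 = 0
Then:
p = -14/9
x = -1/2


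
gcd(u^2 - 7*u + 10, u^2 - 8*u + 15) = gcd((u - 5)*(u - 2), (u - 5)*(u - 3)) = u - 5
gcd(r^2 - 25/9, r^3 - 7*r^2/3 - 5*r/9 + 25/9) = r - 5/3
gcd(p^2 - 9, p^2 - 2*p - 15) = p + 3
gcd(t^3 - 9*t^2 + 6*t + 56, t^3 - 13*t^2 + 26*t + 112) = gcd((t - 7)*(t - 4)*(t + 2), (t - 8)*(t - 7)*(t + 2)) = t^2 - 5*t - 14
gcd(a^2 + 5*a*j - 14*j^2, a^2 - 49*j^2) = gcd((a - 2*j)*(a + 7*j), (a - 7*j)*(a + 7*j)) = a + 7*j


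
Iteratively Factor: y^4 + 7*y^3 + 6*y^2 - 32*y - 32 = (y - 2)*(y^3 + 9*y^2 + 24*y + 16) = (y - 2)*(y + 4)*(y^2 + 5*y + 4) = (y - 2)*(y + 4)^2*(y + 1)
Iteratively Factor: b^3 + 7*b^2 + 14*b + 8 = (b + 1)*(b^2 + 6*b + 8) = (b + 1)*(b + 2)*(b + 4)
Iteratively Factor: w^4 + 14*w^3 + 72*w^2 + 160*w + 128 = (w + 2)*(w^3 + 12*w^2 + 48*w + 64) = (w + 2)*(w + 4)*(w^2 + 8*w + 16) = (w + 2)*(w + 4)^2*(w + 4)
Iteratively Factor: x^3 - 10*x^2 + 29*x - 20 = (x - 1)*(x^2 - 9*x + 20) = (x - 5)*(x - 1)*(x - 4)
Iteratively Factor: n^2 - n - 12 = (n + 3)*(n - 4)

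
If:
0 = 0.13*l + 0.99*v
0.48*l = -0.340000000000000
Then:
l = -0.71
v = 0.09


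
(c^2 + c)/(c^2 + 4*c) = (c + 1)/(c + 4)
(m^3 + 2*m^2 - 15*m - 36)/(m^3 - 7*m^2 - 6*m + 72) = (m + 3)/(m - 6)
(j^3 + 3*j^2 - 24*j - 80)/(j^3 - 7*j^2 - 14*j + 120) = (j + 4)/(j - 6)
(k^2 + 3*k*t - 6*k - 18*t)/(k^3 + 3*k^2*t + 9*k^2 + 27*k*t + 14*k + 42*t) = (k - 6)/(k^2 + 9*k + 14)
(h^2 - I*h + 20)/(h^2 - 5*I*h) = (h + 4*I)/h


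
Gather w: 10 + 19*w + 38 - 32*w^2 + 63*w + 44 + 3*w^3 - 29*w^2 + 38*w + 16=3*w^3 - 61*w^2 + 120*w + 108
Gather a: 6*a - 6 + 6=6*a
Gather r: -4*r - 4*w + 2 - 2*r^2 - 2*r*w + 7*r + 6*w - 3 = -2*r^2 + r*(3 - 2*w) + 2*w - 1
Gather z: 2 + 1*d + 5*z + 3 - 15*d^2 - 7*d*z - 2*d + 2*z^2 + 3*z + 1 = -15*d^2 - d + 2*z^2 + z*(8 - 7*d) + 6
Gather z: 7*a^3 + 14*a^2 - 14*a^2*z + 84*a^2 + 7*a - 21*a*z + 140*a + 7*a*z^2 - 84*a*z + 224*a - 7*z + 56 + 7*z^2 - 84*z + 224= 7*a^3 + 98*a^2 + 371*a + z^2*(7*a + 7) + z*(-14*a^2 - 105*a - 91) + 280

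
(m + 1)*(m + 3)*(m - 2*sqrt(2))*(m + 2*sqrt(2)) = m^4 + 4*m^3 - 5*m^2 - 32*m - 24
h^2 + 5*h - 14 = (h - 2)*(h + 7)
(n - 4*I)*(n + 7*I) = n^2 + 3*I*n + 28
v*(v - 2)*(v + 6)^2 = v^4 + 10*v^3 + 12*v^2 - 72*v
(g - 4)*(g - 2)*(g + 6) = g^3 - 28*g + 48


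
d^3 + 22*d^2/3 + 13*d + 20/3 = (d + 1)*(d + 4/3)*(d + 5)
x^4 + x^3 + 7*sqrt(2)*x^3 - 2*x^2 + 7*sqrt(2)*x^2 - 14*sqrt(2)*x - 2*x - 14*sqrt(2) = (x + 1)*(x - sqrt(2))*(x + sqrt(2))*(x + 7*sqrt(2))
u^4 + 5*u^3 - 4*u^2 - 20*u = u*(u - 2)*(u + 2)*(u + 5)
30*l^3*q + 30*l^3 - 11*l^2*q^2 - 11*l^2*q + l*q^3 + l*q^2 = (-6*l + q)*(-5*l + q)*(l*q + l)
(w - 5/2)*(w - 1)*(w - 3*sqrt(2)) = w^3 - 3*sqrt(2)*w^2 - 7*w^2/2 + 5*w/2 + 21*sqrt(2)*w/2 - 15*sqrt(2)/2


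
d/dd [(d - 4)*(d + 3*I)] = 2*d - 4 + 3*I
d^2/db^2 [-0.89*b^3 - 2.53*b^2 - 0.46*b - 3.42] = -5.34*b - 5.06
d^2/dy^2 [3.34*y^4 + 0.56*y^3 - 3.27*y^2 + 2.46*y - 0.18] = 40.08*y^2 + 3.36*y - 6.54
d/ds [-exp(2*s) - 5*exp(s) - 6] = (-2*exp(s) - 5)*exp(s)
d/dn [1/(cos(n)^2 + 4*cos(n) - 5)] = 2*(cos(n) + 2)*sin(n)/(cos(n)^2 + 4*cos(n) - 5)^2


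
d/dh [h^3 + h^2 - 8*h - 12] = 3*h^2 + 2*h - 8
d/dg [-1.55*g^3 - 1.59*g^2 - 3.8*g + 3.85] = -4.65*g^2 - 3.18*g - 3.8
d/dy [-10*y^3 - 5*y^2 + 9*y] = -30*y^2 - 10*y + 9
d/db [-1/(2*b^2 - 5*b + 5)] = (4*b - 5)/(2*b^2 - 5*b + 5)^2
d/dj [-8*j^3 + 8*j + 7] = 8 - 24*j^2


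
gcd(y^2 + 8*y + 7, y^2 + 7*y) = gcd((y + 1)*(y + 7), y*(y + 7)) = y + 7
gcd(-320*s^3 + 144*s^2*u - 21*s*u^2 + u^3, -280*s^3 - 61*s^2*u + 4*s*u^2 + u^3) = 8*s - u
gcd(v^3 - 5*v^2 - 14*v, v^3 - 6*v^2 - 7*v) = v^2 - 7*v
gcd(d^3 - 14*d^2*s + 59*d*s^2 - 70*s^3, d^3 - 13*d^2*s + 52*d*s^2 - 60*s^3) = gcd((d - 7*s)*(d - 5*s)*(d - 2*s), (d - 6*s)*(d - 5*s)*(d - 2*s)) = d^2 - 7*d*s + 10*s^2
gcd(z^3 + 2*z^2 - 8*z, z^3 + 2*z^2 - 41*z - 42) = 1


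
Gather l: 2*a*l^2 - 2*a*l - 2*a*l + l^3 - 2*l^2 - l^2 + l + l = l^3 + l^2*(2*a - 3) + l*(2 - 4*a)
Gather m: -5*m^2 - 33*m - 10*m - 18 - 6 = -5*m^2 - 43*m - 24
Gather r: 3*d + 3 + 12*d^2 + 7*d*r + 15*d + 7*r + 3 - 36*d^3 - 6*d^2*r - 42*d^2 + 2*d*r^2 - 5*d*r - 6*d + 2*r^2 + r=-36*d^3 - 30*d^2 + 12*d + r^2*(2*d + 2) + r*(-6*d^2 + 2*d + 8) + 6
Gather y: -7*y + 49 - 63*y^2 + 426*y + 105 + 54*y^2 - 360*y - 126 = -9*y^2 + 59*y + 28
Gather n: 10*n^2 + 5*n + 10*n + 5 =10*n^2 + 15*n + 5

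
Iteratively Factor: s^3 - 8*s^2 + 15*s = (s - 3)*(s^2 - 5*s) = (s - 5)*(s - 3)*(s)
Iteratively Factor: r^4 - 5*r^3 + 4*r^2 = (r - 4)*(r^3 - r^2) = r*(r - 4)*(r^2 - r) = r*(r - 4)*(r - 1)*(r)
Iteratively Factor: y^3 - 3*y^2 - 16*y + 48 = (y - 3)*(y^2 - 16) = (y - 4)*(y - 3)*(y + 4)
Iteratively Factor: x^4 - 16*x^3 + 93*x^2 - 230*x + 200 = (x - 5)*(x^3 - 11*x^2 + 38*x - 40) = (x - 5)*(x - 4)*(x^2 - 7*x + 10) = (x - 5)*(x - 4)*(x - 2)*(x - 5)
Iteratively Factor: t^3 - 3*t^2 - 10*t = (t - 5)*(t^2 + 2*t) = (t - 5)*(t + 2)*(t)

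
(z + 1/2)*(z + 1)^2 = z^3 + 5*z^2/2 + 2*z + 1/2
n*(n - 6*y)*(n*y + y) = n^3*y - 6*n^2*y^2 + n^2*y - 6*n*y^2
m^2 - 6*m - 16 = (m - 8)*(m + 2)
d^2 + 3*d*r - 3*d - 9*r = (d - 3)*(d + 3*r)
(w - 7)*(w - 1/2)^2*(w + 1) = w^4 - 7*w^3 - 3*w^2/4 + 11*w/2 - 7/4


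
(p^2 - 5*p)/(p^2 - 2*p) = (p - 5)/(p - 2)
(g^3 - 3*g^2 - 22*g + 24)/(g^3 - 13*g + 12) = (g - 6)/(g - 3)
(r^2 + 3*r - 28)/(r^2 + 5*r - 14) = (r - 4)/(r - 2)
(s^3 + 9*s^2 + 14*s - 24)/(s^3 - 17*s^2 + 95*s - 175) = (s^3 + 9*s^2 + 14*s - 24)/(s^3 - 17*s^2 + 95*s - 175)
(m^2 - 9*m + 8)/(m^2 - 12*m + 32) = (m - 1)/(m - 4)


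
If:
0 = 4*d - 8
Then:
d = 2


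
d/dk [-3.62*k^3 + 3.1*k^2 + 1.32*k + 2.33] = -10.86*k^2 + 6.2*k + 1.32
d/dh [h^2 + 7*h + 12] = 2*h + 7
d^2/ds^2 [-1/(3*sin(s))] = (sin(s)^2 - 2)/(3*sin(s)^3)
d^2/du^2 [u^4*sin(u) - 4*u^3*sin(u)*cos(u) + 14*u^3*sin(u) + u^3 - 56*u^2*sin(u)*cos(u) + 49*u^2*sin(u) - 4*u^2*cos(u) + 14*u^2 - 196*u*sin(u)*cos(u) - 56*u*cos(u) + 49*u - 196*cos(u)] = -u^4*sin(u) - 14*u^3*sin(u) + 8*u^3*sin(2*u) + 8*u^3*cos(u) - 37*u^2*sin(u) + 112*u^2*sin(2*u) + 88*u^2*cos(u) - 24*u^2*cos(2*u) + 100*u*sin(u) + 380*u*sin(2*u) + 252*u*cos(u) - 224*u*cos(2*u) + 6*u + 210*sin(u) - 56*sin(2*u) + 188*cos(u) - 392*cos(2*u) + 28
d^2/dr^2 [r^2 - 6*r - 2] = 2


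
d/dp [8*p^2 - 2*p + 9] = 16*p - 2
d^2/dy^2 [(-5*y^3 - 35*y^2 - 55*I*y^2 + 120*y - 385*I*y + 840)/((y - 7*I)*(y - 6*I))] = (y^3*(2940 - 1680*I) + y^2*(-3780 - 30240*I) + y*(-22680 - 162540*I) - 757260 - 325080*I)/(y^6 - 39*I*y^5 - 633*y^4 + 5473*I*y^3 + 26586*y^2 - 68796*I*y - 74088)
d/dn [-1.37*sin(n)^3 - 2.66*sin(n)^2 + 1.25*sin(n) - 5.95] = (-4.11*sin(n)^2 - 5.32*sin(n) + 1.25)*cos(n)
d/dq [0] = 0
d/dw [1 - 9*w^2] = -18*w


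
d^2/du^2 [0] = 0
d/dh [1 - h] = -1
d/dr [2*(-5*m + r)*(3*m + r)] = -4*m + 4*r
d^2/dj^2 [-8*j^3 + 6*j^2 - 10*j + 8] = 12 - 48*j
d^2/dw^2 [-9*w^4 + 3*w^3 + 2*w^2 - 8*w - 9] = -108*w^2 + 18*w + 4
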